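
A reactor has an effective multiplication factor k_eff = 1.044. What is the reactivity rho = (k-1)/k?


rho = (k_eff - 1) / k_eff
rho = (1.044 - 1) / 1.044
rho = 0.042146

0.042146


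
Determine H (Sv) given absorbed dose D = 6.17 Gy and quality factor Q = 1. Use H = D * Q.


H = D * Q
H = 6.17 * 1
H = 6.1700 Sv

6.1700


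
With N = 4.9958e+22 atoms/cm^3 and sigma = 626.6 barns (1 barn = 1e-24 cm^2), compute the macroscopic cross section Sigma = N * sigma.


Sigma = N * sigma_barns * 1e-24
Sigma = 4.9958e+22 * 626.6 * 1e-24
Sigma = 31.304 /cm

31.304


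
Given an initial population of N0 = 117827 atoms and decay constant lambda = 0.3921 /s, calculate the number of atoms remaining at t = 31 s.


N = N0 * exp(-lambda * t)
N = 117827 * exp(-0.3921 * 31)
N = 0.61994

0.61994


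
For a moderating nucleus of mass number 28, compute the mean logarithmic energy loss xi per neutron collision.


xi = 1 + (A-1)^2/(2A) * ln((A-1)/(A+1))
xi = 1 + (28-1)^2/(2*28) * ln((28-1)/(28 +1))
xi = 0.069757

0.069757


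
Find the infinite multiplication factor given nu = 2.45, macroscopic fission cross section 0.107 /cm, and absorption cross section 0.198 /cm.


k_inf = nu * Sigma_f / Sigma_a
k_inf = 2.45 * 0.107 / 0.198
k_inf = 1.3240

1.3240


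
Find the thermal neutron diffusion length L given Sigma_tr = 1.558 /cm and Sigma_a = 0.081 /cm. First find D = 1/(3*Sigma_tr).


D = 1 / (3 * Sigma_tr) = 1 / (3 * 1.558) = 0.2139495 cm
L = sqrt(D / Sigma_a)
L = sqrt(0.2139495 / 0.081)
L = 1.6252 cm

1.6252


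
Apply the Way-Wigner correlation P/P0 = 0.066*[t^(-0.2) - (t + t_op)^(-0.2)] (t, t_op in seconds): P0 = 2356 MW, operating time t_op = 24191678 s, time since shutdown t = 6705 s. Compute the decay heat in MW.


P/P0 = 0.066 * [t^(-0.2) - (t + t_op)^(-0.2)]
P/P0 = 0.066 * [6705^(-0.2) - (6705 + 24191678)^(-0.2)]
P/P0 = 0.066 * [0.1716802 - 0.03336128] = 0.009129049
P = 2356 * 0.009129049 = 21.508 MW

21.508


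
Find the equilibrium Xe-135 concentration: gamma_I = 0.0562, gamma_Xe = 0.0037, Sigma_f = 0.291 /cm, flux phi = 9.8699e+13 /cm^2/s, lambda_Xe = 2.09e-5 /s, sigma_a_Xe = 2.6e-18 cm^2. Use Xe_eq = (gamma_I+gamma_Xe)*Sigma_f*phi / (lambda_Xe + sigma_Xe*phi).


Xe_eq = (gamma_I + gamma_Xe) * Sigma_f * phi / (lambda_Xe + sigma_Xe * phi)
Numerator = (0.0562 + 0.0037) * 0.291 * 9.8699e+13 = 1.720412e+12
Denominator = 2.09e-5 + 2.6e-18 * 9.8699e+13 = 2.775174e-04
Xe_eq = 1.720412e+12 / 2.775174e-04 = 6.1993e+15 /cm^3

6.1993e+15


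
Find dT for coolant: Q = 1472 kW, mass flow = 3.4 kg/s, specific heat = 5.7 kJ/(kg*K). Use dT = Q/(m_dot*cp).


dT = Q / (m_dot * cp)
dT = 1472 / (3.4 * 5.7)
dT = 75.955 C

75.955


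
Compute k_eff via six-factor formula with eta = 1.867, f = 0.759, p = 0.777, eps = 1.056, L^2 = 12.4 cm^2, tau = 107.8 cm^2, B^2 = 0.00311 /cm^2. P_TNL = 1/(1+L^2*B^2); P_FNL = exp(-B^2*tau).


k_inf = eta*f*p*eps = 1.867*0.759*0.777*1.056 = 1.162709
P_TNL = 1/(1 + L^2*B^2) = 1/(1 + 12.4*0.00311) = 0.9628680
P_FNL = exp(-B^2*tau) = exp(-0.00311*107.8) = 0.7151536
k_eff = k_inf * P_TNL * P_FNL = 1.162709 * 0.9628680 * 0.7151536
k_eff = 0.80064

0.80064


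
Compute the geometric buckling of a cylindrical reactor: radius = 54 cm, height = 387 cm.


B^2 = (2.405/R)^2 + (pi/H)^2
B^2 = (2.405/54)^2 + (pi/387)^2
B^2 = 0.0020494 /cm^2

0.0020494


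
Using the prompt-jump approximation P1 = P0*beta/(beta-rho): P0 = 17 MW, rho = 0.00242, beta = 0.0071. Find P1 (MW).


P1/P0 = beta / (beta - rho)
P1/P0 = 0.0071 / (0.0071 - 0.00242) = 1.517094
P1 = 17 * 1.517094 = 25.791 MW

25.791


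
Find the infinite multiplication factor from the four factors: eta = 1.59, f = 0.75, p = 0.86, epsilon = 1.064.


k_inf = eta * f * p * epsilon
k_inf = 1.59 * 0.75 * 0.86 * 1.064
k_inf = 1.0912

1.0912


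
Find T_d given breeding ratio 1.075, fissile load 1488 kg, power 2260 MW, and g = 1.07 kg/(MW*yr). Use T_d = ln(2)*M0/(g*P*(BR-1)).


Breeding gain G = BR - 1 = 1.075 - 1 = 0.075
Fissile production rate = g * P * G = 1.07 * 2260 * 0.075 = 181.365 kg/yr
T_d = ln(2) * M0 / (g * P * G)
T_d = ln(2) * 1488 / 181.365 = 5.6869 yr

5.6869


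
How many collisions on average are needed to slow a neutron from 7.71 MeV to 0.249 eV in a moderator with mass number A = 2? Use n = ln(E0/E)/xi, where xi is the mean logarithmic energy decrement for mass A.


xi = 1 + (A-1)^2/(2A)*ln((A-1)/(A+1)) = 0.7253469 (for A = 2)
n = ln(E0/E) / xi
n = ln(7.71e6 / 0.249) / 0.7253469
n = ln(3.096386e+07) / 0.7253469 = 23.779

23.779


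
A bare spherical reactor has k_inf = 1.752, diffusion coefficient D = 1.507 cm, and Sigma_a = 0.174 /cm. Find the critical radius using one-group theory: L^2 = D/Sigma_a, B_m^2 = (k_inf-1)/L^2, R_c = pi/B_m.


L^2 = D / Sigma_a = 1.507 / 0.174 = 8.660920 cm^2
B_m^2 = (k_inf - 1) / L^2 = (1.752 - 1) / 8.660920 = 0.08682680 /cm^2
For a bare sphere: B_g = pi/R, so R_c = pi / sqrt(B_m^2)
R_c = pi / sqrt(0.08682680) = 10.662 cm

10.662


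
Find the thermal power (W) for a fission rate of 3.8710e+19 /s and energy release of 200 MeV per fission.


P = fission_rate * E_MeV * 1.602e-13
P = 3.8710e+19 * 200 * 1.602e-13
P = 1.2403e+09 W

1.2403e+09


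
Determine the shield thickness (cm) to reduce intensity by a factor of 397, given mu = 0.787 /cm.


x = ln(factor) / mu
x = ln(397) / 0.787
x = 7.6035 cm

7.6035


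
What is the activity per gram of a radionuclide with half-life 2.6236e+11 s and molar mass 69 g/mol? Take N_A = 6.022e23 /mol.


lambda = ln(2) / t_half = ln(2) / 2.6236e+11 = 2.641970e-12 /s
SA = lambda * N_A / M
SA = 2.641970e-12 * 6.022e23 / 69
SA = 2.3058e+10 Bq/g

2.3058e+10


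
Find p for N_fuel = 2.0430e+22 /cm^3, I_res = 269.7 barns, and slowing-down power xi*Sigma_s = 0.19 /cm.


p = exp(-N * I * 1e-24 / (xi*Sigma_s))
p = exp(-2.0430e+22 * 269.7 * 1e-24 / 0.19)
p = 2.5441e-13

2.5441e-13


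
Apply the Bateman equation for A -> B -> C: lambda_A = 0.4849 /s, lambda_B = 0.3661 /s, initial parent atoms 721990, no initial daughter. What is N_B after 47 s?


N_B(t) = lambda_A * N_A0 / (lambda_B - lambda_A) * [exp(-lambda_A*t) - exp(-lambda_B*t)]
exp(-0.4849*47) = 1.265606e-10; exp(-0.3661*47) = 3.366861e-08
N_B = 0.4849 * 721990 / (0.3661 - 0.4849) * (1.265606e-10 - 3.366861e-08)
N_B = 0.098845

0.098845


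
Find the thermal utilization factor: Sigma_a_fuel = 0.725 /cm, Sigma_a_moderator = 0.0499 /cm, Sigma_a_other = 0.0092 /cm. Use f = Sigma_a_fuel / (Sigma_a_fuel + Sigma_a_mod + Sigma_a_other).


f = Sigma_a_fuel / (Sigma_a_fuel + Sigma_a_mod + Sigma_a_other)
f = 0.725 / (0.725 + 0.0499 + 0.0092)
f = 0.92463

0.92463


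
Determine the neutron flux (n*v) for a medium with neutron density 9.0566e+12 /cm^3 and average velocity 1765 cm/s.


phi = n * v
phi = 9.0566e+12 * 1765
phi = 1.5985e+16 /cm^2/s

1.5985e+16


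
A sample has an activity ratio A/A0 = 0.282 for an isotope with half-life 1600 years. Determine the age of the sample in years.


lambda = ln(2) / t_half = ln(2) / 1600 = 4.332170e-04 /yr
t = -ln(A/A0) / lambda
t = -ln(0.282) / 4.332170e-04
t = 2922.0 yr

2922.0


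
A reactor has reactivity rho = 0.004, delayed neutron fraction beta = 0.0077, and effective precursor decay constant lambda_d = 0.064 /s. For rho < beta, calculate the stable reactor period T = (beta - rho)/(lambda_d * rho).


T = (beta - rho) / (lambda_d * rho)
T = (0.0077 - 0.004) / (0.064 * 0.004)
T = 14.453 s

14.453


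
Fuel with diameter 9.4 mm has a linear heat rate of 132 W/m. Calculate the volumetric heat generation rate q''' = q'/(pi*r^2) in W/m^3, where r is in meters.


r = D / 2 / 1000 = 9.4 / 2 / 1000 = 0.0047 m
q''' = q' / (pi * r^2)
q''' = 132 / (pi * 0.0047^2)
q''' = 1.9021e+06 W/m^3

1.9021e+06


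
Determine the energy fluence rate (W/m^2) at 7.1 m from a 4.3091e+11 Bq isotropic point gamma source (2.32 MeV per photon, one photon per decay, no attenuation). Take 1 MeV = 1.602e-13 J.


psi = A * E * 1.602e-13 / (4*pi*r^2)
psi = 4.3091e+11 * 2.32 * 1.602e-13 / (4*pi*7.1^2)
psi = 2.5282e-04 W/m^2

2.5282e-04


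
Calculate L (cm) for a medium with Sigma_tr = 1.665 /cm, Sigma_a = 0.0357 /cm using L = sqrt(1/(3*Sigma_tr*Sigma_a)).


D = 1 / (3 * Sigma_tr) = 1 / (3 * 1.665) = 0.2002002 cm
L = sqrt(D / Sigma_a)
L = sqrt(0.2002002 / 0.0357)
L = 2.3681 cm

2.3681


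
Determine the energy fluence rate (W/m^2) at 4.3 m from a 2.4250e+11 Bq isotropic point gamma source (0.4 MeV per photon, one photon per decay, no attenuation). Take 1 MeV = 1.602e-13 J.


psi = A * E * 1.602e-13 / (4*pi*r^2)
psi = 2.4250e+11 * 0.4 * 1.602e-13 / (4*pi*4.3^2)
psi = 6.6879e-05 W/m^2

6.6879e-05


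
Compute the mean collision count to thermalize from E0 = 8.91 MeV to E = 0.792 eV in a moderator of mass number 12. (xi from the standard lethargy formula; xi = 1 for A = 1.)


xi = 1 + (A-1)^2/(2A)*ln((A-1)/(A+1)) = 0.1577690 (for A = 12)
n = ln(E0/E) / xi
n = ln(8.91e6 / 0.792) / 0.1577690
n = ln(1.125000e+07) / 0.1577690 = 102.91

102.91


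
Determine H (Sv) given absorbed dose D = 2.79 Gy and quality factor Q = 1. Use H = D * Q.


H = D * Q
H = 2.79 * 1
H = 2.7900 Sv

2.7900


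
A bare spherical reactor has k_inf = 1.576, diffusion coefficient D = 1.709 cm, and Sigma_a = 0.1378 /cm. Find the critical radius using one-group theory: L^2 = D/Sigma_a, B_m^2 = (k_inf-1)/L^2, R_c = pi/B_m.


L^2 = D / Sigma_a = 1.709 / 0.1378 = 12.40203 cm^2
B_m^2 = (k_inf - 1) / L^2 = (1.576 - 1) / 12.40203 = 0.04644401 /cm^2
For a bare sphere: B_g = pi/R, so R_c = pi / sqrt(B_m^2)
R_c = pi / sqrt(0.04644401) = 14.578 cm

14.578


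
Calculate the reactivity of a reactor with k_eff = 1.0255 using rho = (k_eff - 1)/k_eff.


rho = (k_eff - 1) / k_eff
rho = (1.0255 - 1) / 1.0255
rho = 0.024866

0.024866


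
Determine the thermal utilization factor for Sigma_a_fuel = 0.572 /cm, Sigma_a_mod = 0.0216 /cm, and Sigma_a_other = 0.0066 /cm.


f = Sigma_a_fuel / (Sigma_a_fuel + Sigma_a_mod + Sigma_a_other)
f = 0.572 / (0.572 + 0.0216 + 0.0066)
f = 0.95302

0.95302


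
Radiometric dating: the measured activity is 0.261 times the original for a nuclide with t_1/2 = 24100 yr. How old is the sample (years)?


lambda = ln(2) / t_half = ln(2) / 24100 = 2.876129e-05 /yr
t = -ln(A/A0) / lambda
t = -ln(0.261) / 2.876129e-05
t = 46703 yr

46703


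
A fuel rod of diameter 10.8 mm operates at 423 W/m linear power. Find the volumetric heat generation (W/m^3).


r = D / 2 / 1000 = 10.8 / 2 / 1000 = 0.0054 m
q''' = q' / (pi * r^2)
q''' = 423 / (pi * 0.0054^2)
q''' = 4.6175e+06 W/m^3

4.6175e+06


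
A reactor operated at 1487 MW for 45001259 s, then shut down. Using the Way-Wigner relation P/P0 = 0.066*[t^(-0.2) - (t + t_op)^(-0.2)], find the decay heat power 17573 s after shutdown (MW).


P/P0 = 0.066 * [t^(-0.2) - (t + t_op)^(-0.2)]
P/P0 = 0.066 * [17573^(-0.2) - (17573 + 45001259)^(-0.2)]
P/P0 = 0.066 * [0.1415894 - 0.02946600] = 0.007400144
P = 1487 * 0.007400144 = 11.004 MW

11.004


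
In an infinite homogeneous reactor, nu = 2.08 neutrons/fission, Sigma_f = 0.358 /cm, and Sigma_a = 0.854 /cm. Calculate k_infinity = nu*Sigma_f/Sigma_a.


k_inf = nu * Sigma_f / Sigma_a
k_inf = 2.08 * 0.358 / 0.854
k_inf = 0.87194

0.87194


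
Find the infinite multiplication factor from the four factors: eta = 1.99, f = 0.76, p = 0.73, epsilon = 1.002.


k_inf = eta * f * p * epsilon
k_inf = 1.99 * 0.76 * 0.73 * 1.002
k_inf = 1.1063

1.1063


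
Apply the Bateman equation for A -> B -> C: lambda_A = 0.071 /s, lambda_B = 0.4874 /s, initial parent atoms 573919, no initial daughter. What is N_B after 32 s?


N_B(t) = lambda_A * N_A0 / (lambda_B - lambda_A) * [exp(-lambda_A*t) - exp(-lambda_B*t)]
exp(-0.071*32) = 0.1031058; exp(-0.4874*32) = 1.684208e-07
N_B = 0.071 * 573919 / (0.4874 - 0.071) * (0.1031058 - 1.684208e-07)
N_B = 10090

10090


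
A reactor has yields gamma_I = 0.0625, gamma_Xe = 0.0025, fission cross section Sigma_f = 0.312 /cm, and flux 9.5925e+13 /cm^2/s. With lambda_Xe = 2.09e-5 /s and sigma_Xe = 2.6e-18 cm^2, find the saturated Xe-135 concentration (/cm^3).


Xe_eq = (gamma_I + gamma_Xe) * Sigma_f * phi / (lambda_Xe + sigma_Xe * phi)
Numerator = (0.0625 + 0.0025) * 0.312 * 9.5925e+13 = 1.945359e+12
Denominator = 2.09e-5 + 2.6e-18 * 9.5925e+13 = 2.703050e-04
Xe_eq = 1.945359e+12 / 2.703050e-04 = 7.1969e+15 /cm^3

7.1969e+15


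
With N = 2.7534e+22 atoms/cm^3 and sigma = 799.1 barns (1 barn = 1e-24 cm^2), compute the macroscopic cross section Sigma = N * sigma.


Sigma = N * sigma_barns * 1e-24
Sigma = 2.7534e+22 * 799.1 * 1e-24
Sigma = 22.002 /cm

22.002


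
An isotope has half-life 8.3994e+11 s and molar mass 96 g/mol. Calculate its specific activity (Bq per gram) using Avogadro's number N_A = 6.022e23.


lambda = ln(2) / t_half = ln(2) / 8.3994e+11 = 8.252342e-13 /s
SA = lambda * N_A / M
SA = 8.252342e-13 * 6.022e23 / 96
SA = 5.1766e+09 Bq/g

5.1766e+09


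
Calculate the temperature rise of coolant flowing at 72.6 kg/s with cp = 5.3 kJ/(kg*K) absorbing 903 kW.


dT = Q / (m_dot * cp)
dT = 903 / (72.6 * 5.3)
dT = 2.3468 C

2.3468


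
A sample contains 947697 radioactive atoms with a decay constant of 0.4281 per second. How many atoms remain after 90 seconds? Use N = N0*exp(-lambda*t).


N = N0 * exp(-lambda * t)
N = 947697 * exp(-0.4281 * 90)
N = 1.7528e-11

1.7528e-11


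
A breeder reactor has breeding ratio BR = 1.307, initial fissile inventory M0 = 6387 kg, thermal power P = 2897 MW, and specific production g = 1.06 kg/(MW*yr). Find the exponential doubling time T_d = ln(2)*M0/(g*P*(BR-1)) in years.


Breeding gain G = BR - 1 = 1.307 - 1 = 0.307
Fissile production rate = g * P * G = 1.06 * 2897 * 0.307 = 942.74174 kg/yr
T_d = ln(2) * M0 / (g * P * G)
T_d = ln(2) * 6387 / 942.74174 = 4.6960 yr

4.6960


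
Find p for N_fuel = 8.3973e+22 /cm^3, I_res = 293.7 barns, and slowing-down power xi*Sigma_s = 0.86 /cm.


p = exp(-N * I * 1e-24 / (xi*Sigma_s))
p = exp(-8.3973e+22 * 293.7 * 1e-24 / 0.86)
p = 3.5108e-13

3.5108e-13


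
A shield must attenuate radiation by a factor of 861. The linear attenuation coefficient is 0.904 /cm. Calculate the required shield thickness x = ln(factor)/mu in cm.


x = ln(factor) / mu
x = ln(861) / 0.904
x = 7.4758 cm

7.4758


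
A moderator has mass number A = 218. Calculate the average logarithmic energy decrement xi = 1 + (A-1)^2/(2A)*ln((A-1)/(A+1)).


xi = 1 + (A-1)^2/(2A) * ln((A-1)/(A+1))
xi = 1 + (218-1)^2/(2*218) * ln((218-1)/(218 +1))
xi = 0.0091463

0.0091463


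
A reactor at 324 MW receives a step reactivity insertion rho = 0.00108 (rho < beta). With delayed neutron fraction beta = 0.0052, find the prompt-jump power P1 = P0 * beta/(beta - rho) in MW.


P1/P0 = beta / (beta - rho)
P1/P0 = 0.0052 / (0.0052 - 0.00108) = 1.262136
P1 = 324 * 1.262136 = 408.93 MW

408.93


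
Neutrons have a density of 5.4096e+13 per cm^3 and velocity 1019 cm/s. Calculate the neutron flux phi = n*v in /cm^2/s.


phi = n * v
phi = 5.4096e+13 * 1019
phi = 5.5124e+16 /cm^2/s

5.5124e+16


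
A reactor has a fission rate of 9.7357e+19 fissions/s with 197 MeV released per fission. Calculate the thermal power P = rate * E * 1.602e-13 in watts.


P = fission_rate * E_MeV * 1.602e-13
P = 9.7357e+19 * 197 * 1.602e-13
P = 3.0725e+09 W

3.0725e+09


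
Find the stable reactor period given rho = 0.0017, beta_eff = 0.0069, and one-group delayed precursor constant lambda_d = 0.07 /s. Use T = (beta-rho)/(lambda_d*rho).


T = (beta - rho) / (lambda_d * rho)
T = (0.0069 - 0.0017) / (0.07 * 0.0017)
T = 43.697 s

43.697


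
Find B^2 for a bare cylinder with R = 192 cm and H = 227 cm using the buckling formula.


B^2 = (2.405/R)^2 + (pi/H)^2
B^2 = (2.405/192)^2 + (pi/227)^2
B^2 = 3.4844e-04 /cm^2

3.4844e-04


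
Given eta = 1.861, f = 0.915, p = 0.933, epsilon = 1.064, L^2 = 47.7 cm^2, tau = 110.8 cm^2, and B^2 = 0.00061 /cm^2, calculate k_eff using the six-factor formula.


k_inf = eta*f*p*eps = 1.861*0.915*0.933*1.064 = 1.690405
P_TNL = 1/(1 + L^2*B^2) = 1/(1 + 47.7*0.00061) = 0.9717257
P_FNL = exp(-B^2*tau) = exp(-0.00061*110.8) = 0.9346455
k_eff = k_inf * P_TNL * P_FNL = 1.690405 * 0.9717257 * 0.9346455
k_eff = 1.5353

1.5353


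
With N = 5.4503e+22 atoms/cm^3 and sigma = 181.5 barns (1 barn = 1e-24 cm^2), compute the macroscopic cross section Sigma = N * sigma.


Sigma = N * sigma_barns * 1e-24
Sigma = 5.4503e+22 * 181.5 * 1e-24
Sigma = 9.8923 /cm

9.8923


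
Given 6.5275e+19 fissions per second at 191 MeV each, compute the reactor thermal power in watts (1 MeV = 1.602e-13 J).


P = fission_rate * E_MeV * 1.602e-13
P = 6.5275e+19 * 191 * 1.602e-13
P = 1.9973e+09 W

1.9973e+09


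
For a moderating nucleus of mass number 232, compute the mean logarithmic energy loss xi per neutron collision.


xi = 1 + (A-1)^2/(2A) * ln((A-1)/(A+1))
xi = 1 + (232-1)^2/(2*232) * ln((232-1)/(232 +1))
xi = 0.0085960

0.0085960


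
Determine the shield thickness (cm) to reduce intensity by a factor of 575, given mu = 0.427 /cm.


x = ln(factor) / mu
x = ln(575) / 0.427
x = 14.881 cm

14.881


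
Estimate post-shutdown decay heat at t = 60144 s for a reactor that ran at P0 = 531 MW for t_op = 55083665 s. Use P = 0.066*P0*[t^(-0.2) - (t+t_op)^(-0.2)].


P/P0 = 0.066 * [t^(-0.2) - (t + t_op)^(-0.2)]
P/P0 = 0.066 * [60144^(-0.2) - (60144 + 55083665)^(-0.2)]
P/P0 = 0.066 * [0.1107035 - 0.02829441] = 0.005439000
P = 531 * 0.005439000 = 2.8881 MW

2.8881


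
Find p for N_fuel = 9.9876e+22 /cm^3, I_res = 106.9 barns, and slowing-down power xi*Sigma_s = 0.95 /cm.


p = exp(-N * I * 1e-24 / (xi*Sigma_s))
p = exp(-9.9876e+22 * 106.9 * 1e-24 / 0.95)
p = 1.3155e-05

1.3155e-05


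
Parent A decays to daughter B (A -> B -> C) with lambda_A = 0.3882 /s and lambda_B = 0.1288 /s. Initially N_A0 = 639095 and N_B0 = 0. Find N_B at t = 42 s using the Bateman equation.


N_B(t) = lambda_A * N_A0 / (lambda_B - lambda_A) * [exp(-lambda_A*t) - exp(-lambda_B*t)]
exp(-0.3882*42) = 8.300209e-08; exp(-0.1288*42) = 0.004473429
N_B = 0.3882 * 639095 / (0.1288 - 0.3882) * (8.300209e-08 - 0.004473429)
N_B = 4278.4

4278.4


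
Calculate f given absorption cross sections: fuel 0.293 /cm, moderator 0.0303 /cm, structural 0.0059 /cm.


f = Sigma_a_fuel / (Sigma_a_fuel + Sigma_a_mod + Sigma_a_other)
f = 0.293 / (0.293 + 0.0303 + 0.0059)
f = 0.89004

0.89004


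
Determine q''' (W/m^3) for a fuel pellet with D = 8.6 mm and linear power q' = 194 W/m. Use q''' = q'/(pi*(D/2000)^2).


r = D / 2 / 1000 = 8.6 / 2 / 1000 = 0.0043 m
q''' = q' / (pi * r^2)
q''' = 194 / (pi * 0.0043^2)
q''' = 3.3398e+06 W/m^3

3.3398e+06


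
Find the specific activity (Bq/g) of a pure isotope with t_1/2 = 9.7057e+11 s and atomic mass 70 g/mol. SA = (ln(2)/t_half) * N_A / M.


lambda = ln(2) / t_half = ln(2) / 9.7057e+11 = 7.141651e-13 /s
SA = lambda * N_A / M
SA = 7.141651e-13 * 6.022e23 / 70
SA = 6.1439e+09 Bq/g

6.1439e+09


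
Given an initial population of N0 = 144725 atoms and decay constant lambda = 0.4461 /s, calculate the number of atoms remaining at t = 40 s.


N = N0 * exp(-lambda * t)
N = 144725 * exp(-0.4461 * 40)
N = 0.0025763

0.0025763


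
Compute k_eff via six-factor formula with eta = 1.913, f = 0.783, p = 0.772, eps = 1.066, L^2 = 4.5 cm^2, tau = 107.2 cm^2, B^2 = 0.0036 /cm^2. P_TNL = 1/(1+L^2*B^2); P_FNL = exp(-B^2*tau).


k_inf = eta*f*p*eps = 1.913*0.783*0.772*1.066 = 1.232683
P_TNL = 1/(1 + L^2*B^2) = 1/(1 + 4.5*0.0036) = 0.9840583
P_FNL = exp(-B^2*tau) = exp(-0.0036*107.2) = 0.6798249
k_eff = k_inf * P_TNL * P_FNL = 1.232683 * 0.9840583 * 0.6798249
k_eff = 0.82465

0.82465


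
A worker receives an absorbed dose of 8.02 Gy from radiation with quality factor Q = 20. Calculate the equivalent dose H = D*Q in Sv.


H = D * Q
H = 8.02 * 20
H = 160.40 Sv

160.40


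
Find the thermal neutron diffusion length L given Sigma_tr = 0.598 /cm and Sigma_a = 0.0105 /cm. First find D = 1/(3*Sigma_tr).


D = 1 / (3 * Sigma_tr) = 1 / (3 * 0.598) = 0.5574136 cm
L = sqrt(D / Sigma_a)
L = sqrt(0.5574136 / 0.0105)
L = 7.2861 cm

7.2861


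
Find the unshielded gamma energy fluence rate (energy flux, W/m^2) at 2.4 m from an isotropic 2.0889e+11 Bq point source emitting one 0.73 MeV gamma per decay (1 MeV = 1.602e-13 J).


psi = A * E * 1.602e-13 / (4*pi*r^2)
psi = 2.0889e+11 * 0.73 * 1.602e-13 / (4*pi*2.4^2)
psi = 3.3750e-04 W/m^2

3.3750e-04


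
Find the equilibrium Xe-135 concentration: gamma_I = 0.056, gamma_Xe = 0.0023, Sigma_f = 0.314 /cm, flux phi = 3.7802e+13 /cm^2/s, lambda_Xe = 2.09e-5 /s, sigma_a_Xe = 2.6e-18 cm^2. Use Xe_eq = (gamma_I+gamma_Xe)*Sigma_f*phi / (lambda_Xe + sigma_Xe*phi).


Xe_eq = (gamma_I + gamma_Xe) * Sigma_f * phi / (lambda_Xe + sigma_Xe * phi)
Numerator = (0.056 + 0.0023) * 0.314 * 3.7802e+13 = 6.920110e+11
Denominator = 2.09e-5 + 2.6e-18 * 3.7802e+13 = 1.191852e-04
Xe_eq = 6.920110e+11 / 1.191852e-04 = 5.8062e+15 /cm^3

5.8062e+15


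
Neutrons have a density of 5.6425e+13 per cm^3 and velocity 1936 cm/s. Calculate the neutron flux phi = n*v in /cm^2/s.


phi = n * v
phi = 5.6425e+13 * 1936
phi = 1.0924e+17 /cm^2/s

1.0924e+17


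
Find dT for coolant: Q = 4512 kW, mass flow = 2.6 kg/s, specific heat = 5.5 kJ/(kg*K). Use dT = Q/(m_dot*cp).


dT = Q / (m_dot * cp)
dT = 4512 / (2.6 * 5.5)
dT = 315.52 C

315.52


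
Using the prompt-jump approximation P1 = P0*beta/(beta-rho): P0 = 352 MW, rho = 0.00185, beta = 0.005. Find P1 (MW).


P1/P0 = beta / (beta - rho)
P1/P0 = 0.005 / (0.005 - 0.00185) = 1.587302
P1 = 352 * 1.587302 = 558.73 MW

558.73


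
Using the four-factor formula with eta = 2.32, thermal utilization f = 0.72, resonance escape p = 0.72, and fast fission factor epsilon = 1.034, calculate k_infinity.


k_inf = eta * f * p * epsilon
k_inf = 2.32 * 0.72 * 0.72 * 1.034
k_inf = 1.2436

1.2436


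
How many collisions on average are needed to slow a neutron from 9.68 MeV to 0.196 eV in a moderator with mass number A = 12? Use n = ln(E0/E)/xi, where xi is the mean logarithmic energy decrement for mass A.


xi = 1 + (A-1)^2/(2A)*ln((A-1)/(A+1)) = 0.1577690 (for A = 12)
n = ln(E0/E) / xi
n = ln(9.68e6 / 0.196) / 0.1577690
n = ln(4.938776e+07) / 0.1577690 = 112.29

112.29


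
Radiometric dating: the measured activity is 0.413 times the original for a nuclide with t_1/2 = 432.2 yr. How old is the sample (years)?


lambda = ln(2) / t_half = ln(2) / 432.2 = 0.001603765 /yr
t = -ln(A/A0) / lambda
t = -ln(0.413) / 0.001603765
t = 551.39 yr

551.39


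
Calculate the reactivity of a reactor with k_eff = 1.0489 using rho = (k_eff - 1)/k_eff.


rho = (k_eff - 1) / k_eff
rho = (1.0489 - 1) / 1.0489
rho = 0.046620

0.046620


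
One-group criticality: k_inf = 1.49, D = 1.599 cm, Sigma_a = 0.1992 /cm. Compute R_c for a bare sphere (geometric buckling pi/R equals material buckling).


L^2 = D / Sigma_a = 1.599 / 0.1992 = 8.027108 cm^2
B_m^2 = (k_inf - 1) / L^2 = (1.49 - 1) / 8.027108 = 0.06104316 /cm^2
For a bare sphere: B_g = pi/R, so R_c = pi / sqrt(B_m^2)
R_c = pi / sqrt(0.06104316) = 12.715 cm

12.715


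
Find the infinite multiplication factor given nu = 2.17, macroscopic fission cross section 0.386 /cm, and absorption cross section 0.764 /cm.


k_inf = nu * Sigma_f / Sigma_a
k_inf = 2.17 * 0.386 / 0.764
k_inf = 1.0964

1.0964


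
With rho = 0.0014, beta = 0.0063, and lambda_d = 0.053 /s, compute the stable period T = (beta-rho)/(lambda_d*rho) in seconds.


T = (beta - rho) / (lambda_d * rho)
T = (0.0063 - 0.0014) / (0.053 * 0.0014)
T = 66.038 s

66.038


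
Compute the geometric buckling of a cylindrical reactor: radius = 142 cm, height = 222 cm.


B^2 = (2.405/R)^2 + (pi/H)^2
B^2 = (2.405/142)^2 + (pi/222)^2
B^2 = 4.8711e-04 /cm^2

4.8711e-04


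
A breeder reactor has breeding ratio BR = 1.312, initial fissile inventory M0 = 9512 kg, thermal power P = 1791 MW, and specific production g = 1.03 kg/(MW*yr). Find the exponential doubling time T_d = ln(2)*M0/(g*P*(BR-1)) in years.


Breeding gain G = BR - 1 = 1.312 - 1 = 0.312
Fissile production rate = g * P * G = 1.03 * 1791 * 0.312 = 575.55576 kg/yr
T_d = ln(2) * M0 / (g * P * G)
T_d = ln(2) * 9512 / 575.55576 = 11.455 yr

11.455


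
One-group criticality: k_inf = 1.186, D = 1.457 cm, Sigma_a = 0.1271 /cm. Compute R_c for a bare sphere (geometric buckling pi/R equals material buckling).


L^2 = D / Sigma_a = 1.457 / 0.1271 = 11.46341 cm^2
B_m^2 = (k_inf - 1) / L^2 = (1.186 - 1) / 11.46341 = 0.01622554 /cm^2
For a bare sphere: B_g = pi/R, so R_c = pi / sqrt(B_m^2)
R_c = pi / sqrt(0.01622554) = 24.663 cm

24.663


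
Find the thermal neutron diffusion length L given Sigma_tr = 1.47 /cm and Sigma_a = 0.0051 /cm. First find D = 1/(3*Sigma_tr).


D = 1 / (3 * Sigma_tr) = 1 / (3 * 1.47) = 0.2267574 cm
L = sqrt(D / Sigma_a)
L = sqrt(0.2267574 / 0.0051)
L = 6.6680 cm

6.6680


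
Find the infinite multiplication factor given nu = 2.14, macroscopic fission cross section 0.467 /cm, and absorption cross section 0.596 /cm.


k_inf = nu * Sigma_f / Sigma_a
k_inf = 2.14 * 0.467 / 0.596
k_inf = 1.6768

1.6768


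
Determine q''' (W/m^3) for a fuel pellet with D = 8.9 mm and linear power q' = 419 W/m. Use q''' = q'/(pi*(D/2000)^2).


r = D / 2 / 1000 = 8.9 / 2 / 1000 = 0.00445 m
q''' = q' / (pi * r^2)
q''' = 419 / (pi * 0.00445^2)
q''' = 6.7351e+06 W/m^3

6.7351e+06


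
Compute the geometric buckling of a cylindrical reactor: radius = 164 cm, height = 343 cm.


B^2 = (2.405/R)^2 + (pi/H)^2
B^2 = (2.405/164)^2 + (pi/343)^2
B^2 = 2.9894e-04 /cm^2

2.9894e-04


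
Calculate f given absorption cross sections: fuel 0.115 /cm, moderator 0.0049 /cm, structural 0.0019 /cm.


f = Sigma_a_fuel / (Sigma_a_fuel + Sigma_a_mod + Sigma_a_other)
f = 0.115 / (0.115 + 0.0049 + 0.0019)
f = 0.94417

0.94417


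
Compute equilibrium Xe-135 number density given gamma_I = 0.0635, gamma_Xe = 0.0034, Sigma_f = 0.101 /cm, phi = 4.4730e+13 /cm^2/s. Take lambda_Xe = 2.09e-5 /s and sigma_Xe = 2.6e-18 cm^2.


Xe_eq = (gamma_I + gamma_Xe) * Sigma_f * phi / (lambda_Xe + sigma_Xe * phi)
Numerator = (0.0635 + 0.0034) * 0.101 * 4.4730e+13 = 3.022361e+11
Denominator = 2.09e-5 + 2.6e-18 * 4.4730e+13 = 1.371980e-04
Xe_eq = 3.022361e+11 / 1.371980e-04 = 2.2029e+15 /cm^3

2.2029e+15


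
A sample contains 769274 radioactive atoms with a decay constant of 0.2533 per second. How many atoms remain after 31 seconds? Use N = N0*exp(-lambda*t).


N = N0 * exp(-lambda * t)
N = 769274 * exp(-0.2533 * 31)
N = 299.14

299.14


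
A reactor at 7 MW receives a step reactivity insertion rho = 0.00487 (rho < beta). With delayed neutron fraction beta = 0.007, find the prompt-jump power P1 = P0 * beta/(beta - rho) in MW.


P1/P0 = beta / (beta - rho)
P1/P0 = 0.007 / (0.007 - 0.00487) = 3.286385
P1 = 7 * 3.286385 = 23.005 MW

23.005


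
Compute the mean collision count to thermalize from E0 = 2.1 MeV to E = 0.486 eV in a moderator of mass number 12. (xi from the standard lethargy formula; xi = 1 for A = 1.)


xi = 1 + (A-1)^2/(2A)*ln((A-1)/(A+1)) = 0.1577690 (for A = 12)
n = ln(E0/E) / xi
n = ln(2.1e6 / 0.486) / 0.1577690
n = ln(4.320988e+06) / 0.1577690 = 96.844

96.844


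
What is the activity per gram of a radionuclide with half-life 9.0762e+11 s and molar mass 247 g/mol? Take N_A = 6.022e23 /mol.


lambda = ln(2) / t_half = ln(2) / 9.0762e+11 = 7.636976e-13 /s
SA = lambda * N_A / M
SA = 7.636976e-13 * 6.022e23 / 247
SA = 1.8619e+09 Bq/g

1.8619e+09


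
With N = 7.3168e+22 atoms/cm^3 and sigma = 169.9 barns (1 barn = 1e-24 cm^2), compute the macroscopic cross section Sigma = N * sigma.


Sigma = N * sigma_barns * 1e-24
Sigma = 7.3168e+22 * 169.9 * 1e-24
Sigma = 12.431 /cm

12.431


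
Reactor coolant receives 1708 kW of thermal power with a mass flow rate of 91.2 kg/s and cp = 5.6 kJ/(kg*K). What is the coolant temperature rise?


dT = Q / (m_dot * cp)
dT = 1708 / (91.2 * 5.6)
dT = 3.3443 C

3.3443


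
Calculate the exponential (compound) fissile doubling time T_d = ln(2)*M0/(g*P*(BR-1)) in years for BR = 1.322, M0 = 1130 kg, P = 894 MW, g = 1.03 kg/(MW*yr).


Breeding gain G = BR - 1 = 1.322 - 1 = 0.322
Fissile production rate = g * P * G = 1.03 * 894 * 0.322 = 296.50404 kg/yr
T_d = ln(2) * M0 / (g * P * G)
T_d = ln(2) * 1130 / 296.50404 = 2.6416 yr

2.6416


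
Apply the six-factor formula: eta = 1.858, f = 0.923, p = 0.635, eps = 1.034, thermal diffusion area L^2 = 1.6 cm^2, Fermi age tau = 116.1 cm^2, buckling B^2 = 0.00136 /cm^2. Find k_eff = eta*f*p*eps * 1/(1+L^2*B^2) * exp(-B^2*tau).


k_inf = eta*f*p*eps = 1.858*0.923*0.635*1.034 = 1.126009
P_TNL = 1/(1 + L^2*B^2) = 1/(1 + 1.6*0.00136) = 0.9978287
P_FNL = exp(-B^2*tau) = exp(-0.00136*116.1) = 0.8539386
k_eff = k_inf * P_TNL * P_FNL = 1.126009 * 0.9978287 * 0.8539386
k_eff = 0.95945

0.95945


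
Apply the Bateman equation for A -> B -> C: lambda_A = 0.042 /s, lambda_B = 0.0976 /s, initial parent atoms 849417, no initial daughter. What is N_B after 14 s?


N_B(t) = lambda_A * N_A0 / (lambda_B - lambda_A) * [exp(-lambda_A*t) - exp(-lambda_B*t)]
exp(-0.042*14) = 0.5554370; exp(-0.0976*14) = 0.2550234
N_B = 0.042 * 849417 / (0.0976 - 0.042) * (0.5554370 - 0.2550234)
N_B = 192759

192759


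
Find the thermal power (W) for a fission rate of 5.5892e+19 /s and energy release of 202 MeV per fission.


P = fission_rate * E_MeV * 1.602e-13
P = 5.5892e+19 * 202 * 1.602e-13
P = 1.8087e+09 W

1.8087e+09


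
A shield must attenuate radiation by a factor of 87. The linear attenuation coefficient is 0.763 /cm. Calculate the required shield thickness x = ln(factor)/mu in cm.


x = ln(factor) / mu
x = ln(87) / 0.763
x = 5.8531 cm

5.8531


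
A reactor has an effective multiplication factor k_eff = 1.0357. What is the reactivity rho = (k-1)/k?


rho = (k_eff - 1) / k_eff
rho = (1.0357 - 1) / 1.0357
rho = 0.034469

0.034469


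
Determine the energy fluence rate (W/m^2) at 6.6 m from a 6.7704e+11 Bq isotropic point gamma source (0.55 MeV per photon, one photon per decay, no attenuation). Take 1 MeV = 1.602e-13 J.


psi = A * E * 1.602e-13 / (4*pi*r^2)
psi = 6.7704e+11 * 0.55 * 1.602e-13 / (4*pi*6.6^2)
psi = 1.0898e-04 W/m^2

1.0898e-04


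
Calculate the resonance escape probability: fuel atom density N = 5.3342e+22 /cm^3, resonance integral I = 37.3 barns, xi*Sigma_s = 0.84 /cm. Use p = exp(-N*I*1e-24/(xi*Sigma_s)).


p = exp(-N * I * 1e-24 / (xi*Sigma_s))
p = exp(-5.3342e+22 * 37.3 * 1e-24 / 0.84)
p = 0.093608

0.093608


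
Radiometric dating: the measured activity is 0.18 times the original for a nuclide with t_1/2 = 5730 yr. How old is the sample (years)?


lambda = ln(2) / t_half = ln(2) / 5730 = 1.209681e-04 /yr
t = -ln(A/A0) / lambda
t = -ln(0.18) / 1.209681e-04
t = 14176 yr

14176


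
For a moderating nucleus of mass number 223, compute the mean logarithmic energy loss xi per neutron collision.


xi = 1 + (A-1)^2/(2A) * ln((A-1)/(A+1))
xi = 1 + (223-1)^2/(2*223) * ln((223-1)/(223 +1))
xi = 0.0089419

0.0089419


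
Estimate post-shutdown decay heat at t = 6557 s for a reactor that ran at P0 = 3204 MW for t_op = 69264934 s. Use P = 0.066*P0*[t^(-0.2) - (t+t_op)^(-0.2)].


P/P0 = 0.066 * [t^(-0.2) - (t + t_op)^(-0.2)]
P/P0 = 0.066 * [6557^(-0.2) - (6557 + 69264934)^(-0.2)]
P/P0 = 0.066 * [0.1724483 - 0.02703268] = 0.009597431
P = 3204 * 0.009597431 = 30.750 MW

30.750


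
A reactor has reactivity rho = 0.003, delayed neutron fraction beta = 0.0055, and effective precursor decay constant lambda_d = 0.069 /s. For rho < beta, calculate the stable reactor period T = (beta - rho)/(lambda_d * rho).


T = (beta - rho) / (lambda_d * rho)
T = (0.0055 - 0.003) / (0.069 * 0.003)
T = 12.077 s

12.077


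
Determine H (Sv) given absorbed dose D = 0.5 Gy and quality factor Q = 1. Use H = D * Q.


H = D * Q
H = 0.5 * 1
H = 0.50000 Sv

0.50000


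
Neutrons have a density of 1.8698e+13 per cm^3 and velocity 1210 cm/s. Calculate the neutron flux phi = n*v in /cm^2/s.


phi = n * v
phi = 1.8698e+13 * 1210
phi = 2.2625e+16 /cm^2/s

2.2625e+16


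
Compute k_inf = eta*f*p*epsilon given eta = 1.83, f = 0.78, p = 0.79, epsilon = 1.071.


k_inf = eta * f * p * epsilon
k_inf = 1.83 * 0.78 * 0.79 * 1.071
k_inf = 1.2077

1.2077


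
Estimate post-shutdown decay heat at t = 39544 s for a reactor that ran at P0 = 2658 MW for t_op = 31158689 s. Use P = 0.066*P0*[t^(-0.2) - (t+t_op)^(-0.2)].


P/P0 = 0.066 * [t^(-0.2) - (t + t_op)^(-0.2)]
P/P0 = 0.066 * [39544^(-0.2) - (39544 + 31158689)^(-0.2)]
P/P0 = 0.066 * [0.1203882 - 0.03170838] = 0.005852868
P = 2658 * 0.005852868 = 15.557 MW

15.557


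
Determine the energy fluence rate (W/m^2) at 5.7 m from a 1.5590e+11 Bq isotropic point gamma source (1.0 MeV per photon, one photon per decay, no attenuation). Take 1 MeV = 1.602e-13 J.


psi = A * E * 1.602e-13 / (4*pi*r^2)
psi = 1.5590e+11 * 1.0 * 1.602e-13 / (4*pi*5.7^2)
psi = 6.1171e-05 W/m^2

6.1171e-05


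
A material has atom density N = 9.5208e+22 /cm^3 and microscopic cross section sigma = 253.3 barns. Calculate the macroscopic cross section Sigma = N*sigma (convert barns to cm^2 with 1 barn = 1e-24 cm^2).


Sigma = N * sigma_barns * 1e-24
Sigma = 9.5208e+22 * 253.3 * 1e-24
Sigma = 24.116 /cm

24.116


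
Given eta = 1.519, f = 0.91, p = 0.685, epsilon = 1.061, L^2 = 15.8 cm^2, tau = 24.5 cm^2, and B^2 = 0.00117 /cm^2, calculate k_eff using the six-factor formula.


k_inf = eta*f*p*eps = 1.519*0.91*0.685*1.061 = 1.004628
P_TNL = 1/(1 + L^2*B^2) = 1/(1 + 15.8*0.00117) = 0.9818495
P_FNL = exp(-B^2*tau) = exp(-0.00117*24.5) = 0.9717419
k_eff = k_inf * P_TNL * P_FNL = 1.004628 * 0.9818495 * 0.9717419
k_eff = 0.95852

0.95852


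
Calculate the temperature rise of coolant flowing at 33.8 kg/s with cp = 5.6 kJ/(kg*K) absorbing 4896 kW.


dT = Q / (m_dot * cp)
dT = 4896 / (33.8 * 5.6)
dT = 25.866 C

25.866


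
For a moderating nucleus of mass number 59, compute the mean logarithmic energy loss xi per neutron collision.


xi = 1 + (A-1)^2/(2A) * ln((A-1)/(A+1))
xi = 1 + (59-1)^2/(2*59) * ln((59-1)/(59 +1))
xi = 0.033518

0.033518


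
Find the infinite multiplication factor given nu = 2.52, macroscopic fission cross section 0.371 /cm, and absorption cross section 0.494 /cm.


k_inf = nu * Sigma_f / Sigma_a
k_inf = 2.52 * 0.371 / 0.494
k_inf = 1.8926

1.8926


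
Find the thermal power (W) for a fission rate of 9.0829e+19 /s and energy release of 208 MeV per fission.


P = fission_rate * E_MeV * 1.602e-13
P = 9.0829e+19 * 208 * 1.602e-13
P = 3.0266e+09 W

3.0266e+09


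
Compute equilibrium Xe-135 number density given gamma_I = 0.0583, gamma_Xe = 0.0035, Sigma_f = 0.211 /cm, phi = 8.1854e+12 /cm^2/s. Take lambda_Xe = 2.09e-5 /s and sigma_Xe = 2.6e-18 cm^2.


Xe_eq = (gamma_I + gamma_Xe) * Sigma_f * phi / (lambda_Xe + sigma_Xe * phi)
Numerator = (0.0583 + 0.0035) * 0.211 * 8.1854e+12 = 1.067360e+11
Denominator = 2.09e-5 + 2.6e-18 * 8.1854e+12 = 4.218204e-05
Xe_eq = 1.067360e+11 / 4.218204e-05 = 2.5304e+15 /cm^3

2.5304e+15


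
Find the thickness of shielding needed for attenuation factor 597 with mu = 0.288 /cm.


x = ln(factor) / mu
x = ln(597) / 0.288
x = 22.194 cm

22.194


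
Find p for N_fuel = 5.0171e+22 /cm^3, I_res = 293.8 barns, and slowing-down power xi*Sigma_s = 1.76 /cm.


p = exp(-N * I * 1e-24 / (xi*Sigma_s))
p = exp(-5.0171e+22 * 293.8 * 1e-24 / 1.76)
p = 2.3053e-04

2.3053e-04


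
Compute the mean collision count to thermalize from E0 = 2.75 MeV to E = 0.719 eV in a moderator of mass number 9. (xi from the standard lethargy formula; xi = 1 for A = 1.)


xi = 1 + (A-1)^2/(2A)*ln((A-1)/(A+1)) = 0.2066007 (for A = 9)
n = ln(E0/E) / xi
n = ln(2.75e6 / 0.719) / 0.2066007
n = ln(3.824757e+06) / 0.2066007 = 73.364

73.364


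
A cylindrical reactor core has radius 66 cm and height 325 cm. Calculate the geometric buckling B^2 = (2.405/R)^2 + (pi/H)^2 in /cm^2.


B^2 = (2.405/R)^2 + (pi/H)^2
B^2 = (2.405/66)^2 + (pi/325)^2
B^2 = 0.0014213 /cm^2

0.0014213


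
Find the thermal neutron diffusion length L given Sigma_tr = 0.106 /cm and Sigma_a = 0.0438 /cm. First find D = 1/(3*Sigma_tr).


D = 1 / (3 * Sigma_tr) = 1 / (3 * 0.106) = 3.144654 cm
L = sqrt(D / Sigma_a)
L = sqrt(3.144654 / 0.0438)
L = 8.4732 cm

8.4732


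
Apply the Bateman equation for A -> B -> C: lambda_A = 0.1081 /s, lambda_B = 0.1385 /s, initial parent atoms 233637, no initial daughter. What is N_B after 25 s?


N_B(t) = lambda_A * N_A0 / (lambda_B - lambda_A) * [exp(-lambda_A*t) - exp(-lambda_B*t)]
exp(-0.1081*25) = 0.06703771; exp(-0.1385*25) = 0.03135129
N_B = 0.1081 * 233637 / (0.1385 - 0.1081) * (0.06703771 - 0.03135129)
N_B = 29648

29648


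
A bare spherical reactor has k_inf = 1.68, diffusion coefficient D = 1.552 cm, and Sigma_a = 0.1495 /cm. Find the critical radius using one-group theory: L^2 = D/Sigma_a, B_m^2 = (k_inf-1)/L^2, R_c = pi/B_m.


L^2 = D / Sigma_a = 1.552 / 0.1495 = 10.38127 cm^2
B_m^2 = (k_inf - 1) / L^2 = (1.68 - 1) / 10.38127 = 0.06550258 /cm^2
For a bare sphere: B_g = pi/R, so R_c = pi / sqrt(B_m^2)
R_c = pi / sqrt(0.06550258) = 12.275 cm

12.275


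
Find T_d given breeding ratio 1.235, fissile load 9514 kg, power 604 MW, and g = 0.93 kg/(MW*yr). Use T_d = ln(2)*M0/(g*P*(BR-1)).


Breeding gain G = BR - 1 = 1.235 - 1 = 0.235
Fissile production rate = g * P * G = 0.93 * 604 * 0.235 = 132.0042 kg/yr
T_d = ln(2) * M0 / (g * P * G)
T_d = ln(2) * 9514 / 132.0042 = 49.958 yr

49.958


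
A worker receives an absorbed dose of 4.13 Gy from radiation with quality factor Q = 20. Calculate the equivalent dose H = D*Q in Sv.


H = D * Q
H = 4.13 * 20
H = 82.600 Sv

82.600


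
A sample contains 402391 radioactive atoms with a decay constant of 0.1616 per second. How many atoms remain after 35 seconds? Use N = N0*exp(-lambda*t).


N = N0 * exp(-lambda * t)
N = 402391 * exp(-0.1616 * 35)
N = 1407.0

1407.0


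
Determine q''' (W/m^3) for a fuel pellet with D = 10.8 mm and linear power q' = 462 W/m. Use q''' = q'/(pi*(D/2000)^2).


r = D / 2 / 1000 = 10.8 / 2 / 1000 = 0.0054 m
q''' = q' / (pi * r^2)
q''' = 462 / (pi * 0.0054^2)
q''' = 5.0432e+06 W/m^3

5.0432e+06


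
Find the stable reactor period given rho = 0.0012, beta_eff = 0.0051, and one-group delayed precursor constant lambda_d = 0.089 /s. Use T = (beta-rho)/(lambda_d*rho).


T = (beta - rho) / (lambda_d * rho)
T = (0.0051 - 0.0012) / (0.089 * 0.0012)
T = 36.517 s

36.517


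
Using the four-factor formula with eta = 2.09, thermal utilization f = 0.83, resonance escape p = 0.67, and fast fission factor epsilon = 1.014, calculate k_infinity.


k_inf = eta * f * p * epsilon
k_inf = 2.09 * 0.83 * 0.67 * 1.014
k_inf = 1.1785

1.1785


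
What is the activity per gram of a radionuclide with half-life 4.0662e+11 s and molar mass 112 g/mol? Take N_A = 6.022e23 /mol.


lambda = ln(2) / t_half = ln(2) / 4.0662e+11 = 1.704656e-12 /s
SA = lambda * N_A / M
SA = 1.704656e-12 * 6.022e23 / 112
SA = 9.1656e+09 Bq/g

9.1656e+09


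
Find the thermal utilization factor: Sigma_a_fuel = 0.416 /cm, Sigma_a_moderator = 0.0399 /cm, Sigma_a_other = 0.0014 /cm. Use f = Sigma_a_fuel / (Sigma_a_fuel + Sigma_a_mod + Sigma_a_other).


f = Sigma_a_fuel / (Sigma_a_fuel + Sigma_a_mod + Sigma_a_other)
f = 0.416 / (0.416 + 0.0399 + 0.0014)
f = 0.90969

0.90969


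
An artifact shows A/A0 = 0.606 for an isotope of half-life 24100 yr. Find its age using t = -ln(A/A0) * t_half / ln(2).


lambda = ln(2) / t_half = ln(2) / 24100 = 2.876129e-05 /yr
t = -ln(A/A0) / lambda
t = -ln(0.606) / 2.876129e-05
t = 17415 yr

17415


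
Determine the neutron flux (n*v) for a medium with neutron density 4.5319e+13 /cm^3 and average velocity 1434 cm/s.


phi = n * v
phi = 4.5319e+13 * 1434
phi = 6.4987e+16 /cm^2/s

6.4987e+16


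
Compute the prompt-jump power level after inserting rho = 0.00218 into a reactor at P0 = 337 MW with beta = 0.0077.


P1/P0 = beta / (beta - rho)
P1/P0 = 0.0077 / (0.0077 - 0.00218) = 1.394928
P1 = 337 * 1.394928 = 470.09 MW

470.09
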